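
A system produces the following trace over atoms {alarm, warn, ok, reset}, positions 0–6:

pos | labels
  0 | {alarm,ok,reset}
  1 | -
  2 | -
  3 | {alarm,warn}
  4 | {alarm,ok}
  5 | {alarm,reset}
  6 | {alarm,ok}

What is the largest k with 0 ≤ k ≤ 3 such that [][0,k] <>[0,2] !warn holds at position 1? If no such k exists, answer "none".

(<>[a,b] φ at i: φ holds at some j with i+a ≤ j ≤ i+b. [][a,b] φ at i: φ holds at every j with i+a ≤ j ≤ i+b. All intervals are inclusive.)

3

<>[0,2] !warn must hold from j=1 onward; find where it first fails.
  j=1: holds
  j=2: holds
  j=3: holds
  j=4: holds
Holds through j=4; largest k = 3.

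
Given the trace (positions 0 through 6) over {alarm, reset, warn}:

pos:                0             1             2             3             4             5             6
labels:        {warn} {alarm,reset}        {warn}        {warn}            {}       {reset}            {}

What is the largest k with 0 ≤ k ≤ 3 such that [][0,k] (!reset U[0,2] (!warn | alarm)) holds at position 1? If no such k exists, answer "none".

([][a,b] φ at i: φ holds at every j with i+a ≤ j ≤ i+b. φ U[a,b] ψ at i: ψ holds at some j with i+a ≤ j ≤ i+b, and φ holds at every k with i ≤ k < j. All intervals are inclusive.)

3

(!reset U[0,2] (!warn | alarm)) must hold from j=1 onward; find where it first fails.
  j=1: holds
  j=2: holds
  j=3: holds
  j=4: holds
Holds through j=4; largest k = 3.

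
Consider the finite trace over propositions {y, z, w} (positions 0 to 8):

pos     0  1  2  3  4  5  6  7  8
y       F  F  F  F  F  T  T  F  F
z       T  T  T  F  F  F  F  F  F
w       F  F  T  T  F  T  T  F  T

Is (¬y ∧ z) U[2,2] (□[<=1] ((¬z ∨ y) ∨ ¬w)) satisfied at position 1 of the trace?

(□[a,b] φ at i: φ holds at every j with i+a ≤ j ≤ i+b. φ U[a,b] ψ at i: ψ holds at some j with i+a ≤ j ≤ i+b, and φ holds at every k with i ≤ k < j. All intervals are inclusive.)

Need some j in [3,3] with □[<=1] ((¬z ∨ y) ∨ ¬w), and (¬y ∧ z) at every k in [1,j-1].
  j=3: □[<=1] ((¬z ∨ y) ∨ ¬w) holds; (¬y ∧ z) holds at every k in [1,2] → satisfied.

Holds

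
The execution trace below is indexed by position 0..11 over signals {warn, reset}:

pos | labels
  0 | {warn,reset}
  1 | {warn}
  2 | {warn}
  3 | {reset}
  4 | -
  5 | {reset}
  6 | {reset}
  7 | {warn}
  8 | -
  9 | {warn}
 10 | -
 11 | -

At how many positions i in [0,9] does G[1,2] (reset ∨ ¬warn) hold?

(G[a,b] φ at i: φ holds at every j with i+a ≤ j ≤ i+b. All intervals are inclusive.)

Evaluate at each i in [0,9]:
  i=0: ✗ (fails at j=1)
  i=1: ✗ (fails at j=2)
  i=2: ✓ (all of [3,4])
  i=3: ✓ (all of [4,5])
  i=4: ✓ (all of [5,6])
  i=5: ✗ (fails at j=7)
  i=6: ✗ (fails at j=7)
  i=7: ✗ (fails at j=9)
  i=8: ✗ (fails at j=9)
  i=9: ✓ (all of [10,11])
Positions where it holds: {2, 3, 4, 9} → 4.

4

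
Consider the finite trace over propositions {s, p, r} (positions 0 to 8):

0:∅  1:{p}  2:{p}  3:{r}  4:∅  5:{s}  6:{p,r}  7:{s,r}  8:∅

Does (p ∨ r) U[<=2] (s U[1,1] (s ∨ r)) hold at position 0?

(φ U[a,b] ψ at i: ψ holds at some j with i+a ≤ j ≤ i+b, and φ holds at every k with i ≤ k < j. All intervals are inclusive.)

Does not hold

Need some j in [0,2] with (s U[1,1] (s ∨ r)), and (p ∨ r) at every k in [0,j-1].
  j=0: (s U[1,1] (s ∨ r)) — fails.
  j=1: (s U[1,1] (s ∨ r)) — fails.
  j=2: (s U[1,1] (s ∨ r)) — fails.
No j in the window works → until fails.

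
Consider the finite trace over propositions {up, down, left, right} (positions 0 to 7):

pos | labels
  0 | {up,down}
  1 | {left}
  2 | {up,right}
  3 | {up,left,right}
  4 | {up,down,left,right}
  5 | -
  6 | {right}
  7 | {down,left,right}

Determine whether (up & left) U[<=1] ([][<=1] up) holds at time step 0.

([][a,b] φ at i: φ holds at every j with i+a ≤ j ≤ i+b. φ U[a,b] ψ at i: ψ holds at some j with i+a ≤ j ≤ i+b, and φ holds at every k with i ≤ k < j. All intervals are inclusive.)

Need some j in [0,1] with [][<=1] up, and (up & left) at every k in [0,j-1].
  j=0: [][<=1] up — fails at 1.
  j=1: [][<=1] up — fails at 1.
No j in the window works → until fails.

False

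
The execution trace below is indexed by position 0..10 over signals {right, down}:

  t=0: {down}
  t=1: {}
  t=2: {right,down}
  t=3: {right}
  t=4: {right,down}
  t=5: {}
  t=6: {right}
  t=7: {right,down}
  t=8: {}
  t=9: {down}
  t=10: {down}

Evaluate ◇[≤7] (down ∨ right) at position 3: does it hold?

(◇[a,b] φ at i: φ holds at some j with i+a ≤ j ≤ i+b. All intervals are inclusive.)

Check (down ∨ right) at each j in [3,10]:
  j=3: true
  j=4: true
  j=5: false
  j=6: true
  j=7: true
  j=8: false
  j=9: true
  j=10: true
Found at j=3 → formula holds.

True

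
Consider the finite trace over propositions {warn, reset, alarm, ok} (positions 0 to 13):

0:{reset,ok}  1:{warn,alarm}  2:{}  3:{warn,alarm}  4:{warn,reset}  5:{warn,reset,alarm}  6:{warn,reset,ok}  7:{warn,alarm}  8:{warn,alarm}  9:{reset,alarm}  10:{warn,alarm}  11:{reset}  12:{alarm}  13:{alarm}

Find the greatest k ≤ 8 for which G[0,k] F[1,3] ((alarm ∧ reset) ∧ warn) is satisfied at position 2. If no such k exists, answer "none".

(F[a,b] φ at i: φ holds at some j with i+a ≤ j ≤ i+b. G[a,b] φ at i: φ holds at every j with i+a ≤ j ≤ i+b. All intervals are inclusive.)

F[1,3] ((alarm ∧ reset) ∧ warn) must hold from j=2 onward; find where it first fails.
  j=2: holds
  j=3: holds
  j=4: holds
  j=5: fails
Holds on [2,4], so largest k = 2.

2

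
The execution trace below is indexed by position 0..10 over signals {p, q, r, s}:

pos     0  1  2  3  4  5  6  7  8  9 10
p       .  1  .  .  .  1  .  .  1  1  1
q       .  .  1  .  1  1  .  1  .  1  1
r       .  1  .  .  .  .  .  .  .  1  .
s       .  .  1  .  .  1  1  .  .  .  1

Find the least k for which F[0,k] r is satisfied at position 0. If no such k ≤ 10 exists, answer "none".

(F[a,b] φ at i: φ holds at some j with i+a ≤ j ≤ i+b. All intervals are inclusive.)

1

Scan j = 0,1,… for r:
  j=0: fails
  j=1: holds
First hit at j=1, so smallest k = 1-0 = 1.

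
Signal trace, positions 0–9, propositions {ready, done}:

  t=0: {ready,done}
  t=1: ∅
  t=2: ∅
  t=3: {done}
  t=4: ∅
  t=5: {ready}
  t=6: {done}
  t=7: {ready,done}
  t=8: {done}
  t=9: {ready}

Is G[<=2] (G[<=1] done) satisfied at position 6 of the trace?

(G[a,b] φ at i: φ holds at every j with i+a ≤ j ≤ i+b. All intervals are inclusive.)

Check G[<=1] done at every j in [6,8]:
  j=6: holds on [6,7]
  j=7: holds on [7,8]
  j=8: fails at 9
Fails at j=8 → formula fails.

No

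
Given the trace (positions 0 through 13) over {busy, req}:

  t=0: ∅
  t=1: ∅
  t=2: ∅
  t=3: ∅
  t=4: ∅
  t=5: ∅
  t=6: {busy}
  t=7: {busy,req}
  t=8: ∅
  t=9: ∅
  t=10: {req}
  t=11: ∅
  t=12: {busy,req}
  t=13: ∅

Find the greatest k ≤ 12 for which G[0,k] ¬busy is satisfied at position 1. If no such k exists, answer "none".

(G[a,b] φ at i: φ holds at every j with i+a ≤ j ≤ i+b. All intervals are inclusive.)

4

¬busy must hold from j=1 onward; find where it first fails.
  j=1: holds
  j=2: holds
  j=3: holds
  j=4: holds
  j=5: holds
  j=6: fails
Holds on [1,5], so largest k = 4.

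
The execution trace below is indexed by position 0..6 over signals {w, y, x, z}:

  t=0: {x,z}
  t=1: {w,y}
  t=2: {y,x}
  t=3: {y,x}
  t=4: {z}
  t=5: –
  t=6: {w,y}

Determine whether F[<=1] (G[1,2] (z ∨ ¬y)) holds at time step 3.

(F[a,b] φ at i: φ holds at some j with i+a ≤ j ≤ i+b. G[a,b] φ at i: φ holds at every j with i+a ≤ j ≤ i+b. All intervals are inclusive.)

Holds

Check G[1,2] (z ∨ ¬y) at each j in [3,4]:
  j=3: holds on [4,5]
  j=4: fails at 6
Found at j=3 → formula holds.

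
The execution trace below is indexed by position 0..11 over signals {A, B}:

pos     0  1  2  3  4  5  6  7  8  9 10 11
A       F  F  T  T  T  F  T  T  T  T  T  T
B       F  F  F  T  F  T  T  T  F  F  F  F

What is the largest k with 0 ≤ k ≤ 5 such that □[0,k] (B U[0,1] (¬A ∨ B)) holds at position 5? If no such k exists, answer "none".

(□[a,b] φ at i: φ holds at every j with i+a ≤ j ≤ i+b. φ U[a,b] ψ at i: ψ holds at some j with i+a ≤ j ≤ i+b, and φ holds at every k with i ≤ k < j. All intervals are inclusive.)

2

(B U[0,1] (¬A ∨ B)) must hold from j=5 onward; find where it first fails.
  j=5: holds
  j=6: holds
  j=7: holds
  j=8: fails
Holds on [5,7], so largest k = 2.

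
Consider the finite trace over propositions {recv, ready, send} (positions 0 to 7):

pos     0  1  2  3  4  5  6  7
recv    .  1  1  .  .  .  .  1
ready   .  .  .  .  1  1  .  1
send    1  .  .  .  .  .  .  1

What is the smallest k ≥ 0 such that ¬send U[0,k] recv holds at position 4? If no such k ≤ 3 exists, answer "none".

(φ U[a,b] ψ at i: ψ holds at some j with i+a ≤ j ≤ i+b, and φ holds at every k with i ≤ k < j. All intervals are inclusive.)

3

Need earliest j ≥ 4 with recv, and ¬send at every k in [4,j-1].
  j=4: rhs fails.
  j=5: rhs fails.
  j=6: rhs fails.
  j=7: rhs holds; lhs holds on [4,6]. k = 3.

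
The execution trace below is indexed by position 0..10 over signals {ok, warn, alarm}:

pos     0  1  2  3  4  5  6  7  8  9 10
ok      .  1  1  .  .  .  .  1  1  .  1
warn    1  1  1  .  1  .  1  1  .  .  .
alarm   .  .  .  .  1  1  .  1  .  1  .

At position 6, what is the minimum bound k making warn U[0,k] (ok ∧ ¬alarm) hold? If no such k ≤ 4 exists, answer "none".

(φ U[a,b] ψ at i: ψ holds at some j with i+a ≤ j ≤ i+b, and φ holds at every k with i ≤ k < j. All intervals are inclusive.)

2

Need earliest j ≥ 6 with (ok ∧ ¬alarm), and warn at every k in [6,j-1].
  j=6: rhs fails.
  j=7: rhs fails.
  j=8: rhs holds; lhs holds on [6,7]. k = 2.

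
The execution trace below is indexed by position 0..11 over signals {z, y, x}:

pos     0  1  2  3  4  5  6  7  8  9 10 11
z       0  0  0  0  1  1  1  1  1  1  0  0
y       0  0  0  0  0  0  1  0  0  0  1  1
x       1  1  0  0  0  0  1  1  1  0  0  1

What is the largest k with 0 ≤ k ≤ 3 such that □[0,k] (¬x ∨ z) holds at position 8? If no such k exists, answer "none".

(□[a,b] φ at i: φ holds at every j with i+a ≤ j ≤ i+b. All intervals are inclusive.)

2

(¬x ∨ z) must hold from j=8 onward; find where it first fails.
  j=8: holds
  j=9: holds
  j=10: holds
  j=11: fails
Holds on [8,10], so largest k = 2.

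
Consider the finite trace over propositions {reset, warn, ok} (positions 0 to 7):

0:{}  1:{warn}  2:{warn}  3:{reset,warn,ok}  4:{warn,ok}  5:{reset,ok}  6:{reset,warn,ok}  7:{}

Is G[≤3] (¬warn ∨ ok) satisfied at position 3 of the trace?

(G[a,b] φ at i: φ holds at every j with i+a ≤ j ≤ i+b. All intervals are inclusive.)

Check (¬warn ∨ ok) at every j in [3,6]:
  j=3: true
  j=4: true
  j=5: true
  j=6: true
All positions satisfy it → formula holds.

True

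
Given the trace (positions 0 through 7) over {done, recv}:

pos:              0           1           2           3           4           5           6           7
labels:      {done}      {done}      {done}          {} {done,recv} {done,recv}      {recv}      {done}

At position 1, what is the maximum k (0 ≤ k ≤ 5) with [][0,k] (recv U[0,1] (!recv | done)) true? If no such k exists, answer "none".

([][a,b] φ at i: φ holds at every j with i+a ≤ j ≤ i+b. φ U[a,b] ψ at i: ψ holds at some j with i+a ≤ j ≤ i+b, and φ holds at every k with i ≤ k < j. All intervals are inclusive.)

5

(recv U[0,1] (!recv | done)) must hold from j=1 onward; find where it first fails.
  j=1: holds
  j=2: holds
  j=3: holds
  j=4: holds
  j=5: holds
  j=6: holds
Holds through j=6; largest k = 5.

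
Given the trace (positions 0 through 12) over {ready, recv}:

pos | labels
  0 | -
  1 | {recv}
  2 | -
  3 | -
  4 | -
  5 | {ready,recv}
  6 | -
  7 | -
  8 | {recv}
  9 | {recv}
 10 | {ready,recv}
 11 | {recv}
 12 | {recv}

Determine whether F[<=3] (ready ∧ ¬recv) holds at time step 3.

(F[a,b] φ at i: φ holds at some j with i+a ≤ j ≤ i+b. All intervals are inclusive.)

False

Check (ready ∧ ¬recv) at each j in [3,6]:
  j=3: false
  j=4: false
  j=5: false
  j=6: false
No position in the window satisfies it → formula fails.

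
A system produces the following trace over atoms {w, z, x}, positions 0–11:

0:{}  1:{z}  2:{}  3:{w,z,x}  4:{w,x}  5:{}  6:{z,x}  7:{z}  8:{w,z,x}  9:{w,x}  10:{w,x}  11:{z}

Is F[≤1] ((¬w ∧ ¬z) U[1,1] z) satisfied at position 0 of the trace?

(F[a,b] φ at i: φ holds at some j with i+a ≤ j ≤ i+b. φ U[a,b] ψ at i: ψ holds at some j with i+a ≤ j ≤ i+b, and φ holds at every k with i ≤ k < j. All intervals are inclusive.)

Check ((¬w ∧ ¬z) U[1,1] z) at each j in [0,1]:
  j=0: holds
  j=1: fails
Found at j=0 → formula holds.

Yes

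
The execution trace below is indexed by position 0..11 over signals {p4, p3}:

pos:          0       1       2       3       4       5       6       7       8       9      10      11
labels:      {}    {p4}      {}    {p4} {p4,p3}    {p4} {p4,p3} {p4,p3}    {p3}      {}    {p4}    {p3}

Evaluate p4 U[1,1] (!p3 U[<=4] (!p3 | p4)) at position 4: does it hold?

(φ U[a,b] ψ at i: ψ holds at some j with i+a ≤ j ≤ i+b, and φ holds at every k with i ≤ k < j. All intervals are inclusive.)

Need some j in [5,5] with (!p3 U[<=4] (!p3 | p4)), and p4 at every k in [4,j-1].
  j=5: (!p3 U[<=4] (!p3 | p4)) holds; p4 holds at every k in [4,4] → satisfied.

Holds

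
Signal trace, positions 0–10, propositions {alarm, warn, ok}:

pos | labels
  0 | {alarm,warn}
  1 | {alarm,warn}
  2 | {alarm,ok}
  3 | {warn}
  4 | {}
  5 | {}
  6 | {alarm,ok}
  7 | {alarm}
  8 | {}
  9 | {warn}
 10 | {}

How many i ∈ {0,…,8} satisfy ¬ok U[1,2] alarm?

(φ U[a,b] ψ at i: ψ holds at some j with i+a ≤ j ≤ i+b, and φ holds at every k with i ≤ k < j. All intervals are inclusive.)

4

Evaluate at each i in [0,8]:
  i=0: ✓ (rhs at j=1; lhs holds on [0,0])
  i=1: ✓ (rhs at j=2; lhs holds on [1,1])
  i=2: ✗ (no rhs in [3,4])
  i=3: ✗ (no rhs in [4,5])
  i=4: ✓ (rhs at j=6; lhs holds on [4,5])
  i=5: ✓ (rhs at j=6; lhs holds on [5,5])
  i=6: ✗ (lhs fails at k=6 before rhs at j=7)
  i=7: ✗ (no rhs in [8,9])
  i=8: ✗ (no rhs in [9,10])
Positions where it holds: {0, 1, 4, 5} → 4.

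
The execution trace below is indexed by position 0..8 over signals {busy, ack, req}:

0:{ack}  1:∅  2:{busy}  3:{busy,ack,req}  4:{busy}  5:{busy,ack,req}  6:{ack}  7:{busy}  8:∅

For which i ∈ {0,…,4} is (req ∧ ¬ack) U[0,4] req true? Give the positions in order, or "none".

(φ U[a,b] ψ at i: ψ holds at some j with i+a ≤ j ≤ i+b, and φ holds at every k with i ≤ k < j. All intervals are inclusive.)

3

Evaluate at each i in [0,4]:
  i=0: ✗ (lhs fails at k=0 before rhs at j=3)
  i=1: ✗ (lhs fails at k=1 before rhs at j=3)
  i=2: ✗ (lhs fails at k=2 before rhs at j=3)
  i=3: ✓ (rhs at j=3)
  i=4: ✗ (lhs fails at k=4 before rhs at j=5)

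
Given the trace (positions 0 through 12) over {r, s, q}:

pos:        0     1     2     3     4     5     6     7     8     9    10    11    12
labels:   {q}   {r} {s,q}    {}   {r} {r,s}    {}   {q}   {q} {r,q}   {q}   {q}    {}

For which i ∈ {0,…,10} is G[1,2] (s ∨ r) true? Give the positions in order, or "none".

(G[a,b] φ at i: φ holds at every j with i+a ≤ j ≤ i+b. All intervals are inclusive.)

0, 3

Evaluate at each i in [0,10]:
  i=0: ✓ (all of [1,2])
  i=1: ✗ (fails at j=3)
  i=2: ✗ (fails at j=3)
  i=3: ✓ (all of [4,5])
  i=4: ✗ (fails at j=6)
  i=5: ✗ (fails at j=6)
  i=6: ✗ (fails at j=7)
  i=7: ✗ (fails at j=8)
  i=8: ✗ (fails at j=10)
  i=9: ✗ (fails at j=10)
  i=10: ✗ (fails at j=11)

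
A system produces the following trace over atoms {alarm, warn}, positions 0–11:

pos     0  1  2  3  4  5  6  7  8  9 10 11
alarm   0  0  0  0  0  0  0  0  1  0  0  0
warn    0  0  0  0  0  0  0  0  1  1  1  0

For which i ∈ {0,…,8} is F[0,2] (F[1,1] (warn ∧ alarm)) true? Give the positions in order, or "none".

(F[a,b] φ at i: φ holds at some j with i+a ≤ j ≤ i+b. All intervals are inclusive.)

Evaluate at each i in [0,8]:
  i=0: ✗ (none in [0,2])
  i=1: ✗ (none in [1,3])
  i=2: ✗ (none in [2,4])
  i=3: ✗ (none in [3,5])
  i=4: ✗ (none in [4,6])
  i=5: ✓ (witness j=7)
  i=6: ✓ (witness j=7)
  i=7: ✓ (witness j=7)
  i=8: ✗ (none in [8,10])

5, 6, 7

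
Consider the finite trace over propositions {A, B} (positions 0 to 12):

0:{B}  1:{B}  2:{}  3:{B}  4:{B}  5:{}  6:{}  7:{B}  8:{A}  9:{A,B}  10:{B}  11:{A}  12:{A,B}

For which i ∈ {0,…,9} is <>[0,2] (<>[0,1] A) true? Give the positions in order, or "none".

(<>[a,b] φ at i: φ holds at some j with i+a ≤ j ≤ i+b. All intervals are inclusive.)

5, 6, 7, 8, 9

Evaluate at each i in [0,9]:
  i=0: ✗ (none in [0,2])
  i=1: ✗ (none in [1,3])
  i=2: ✗ (none in [2,4])
  i=3: ✗ (none in [3,5])
  i=4: ✗ (none in [4,6])
  i=5: ✓ (witness j=7)
  i=6: ✓ (witness j=7)
  i=7: ✓ (witness j=7)
  i=8: ✓ (witness j=8)
  i=9: ✓ (witness j=9)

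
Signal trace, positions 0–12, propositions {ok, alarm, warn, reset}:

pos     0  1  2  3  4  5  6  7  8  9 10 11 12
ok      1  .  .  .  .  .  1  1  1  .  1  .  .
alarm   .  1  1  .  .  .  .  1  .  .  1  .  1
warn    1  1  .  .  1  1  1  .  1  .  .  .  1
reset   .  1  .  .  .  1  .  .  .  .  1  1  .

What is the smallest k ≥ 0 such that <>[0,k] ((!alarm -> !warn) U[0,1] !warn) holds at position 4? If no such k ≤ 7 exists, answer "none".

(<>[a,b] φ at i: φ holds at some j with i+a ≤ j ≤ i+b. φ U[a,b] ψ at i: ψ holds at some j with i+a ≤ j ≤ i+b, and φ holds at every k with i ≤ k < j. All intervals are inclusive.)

Scan j = 4,5,… for ((!alarm -> !warn) U[0,1] !warn):
  j=4: fails
  j=5: fails
  j=6: fails
  j=7: holds
First hit at j=7, so smallest k = 7-4 = 3.

3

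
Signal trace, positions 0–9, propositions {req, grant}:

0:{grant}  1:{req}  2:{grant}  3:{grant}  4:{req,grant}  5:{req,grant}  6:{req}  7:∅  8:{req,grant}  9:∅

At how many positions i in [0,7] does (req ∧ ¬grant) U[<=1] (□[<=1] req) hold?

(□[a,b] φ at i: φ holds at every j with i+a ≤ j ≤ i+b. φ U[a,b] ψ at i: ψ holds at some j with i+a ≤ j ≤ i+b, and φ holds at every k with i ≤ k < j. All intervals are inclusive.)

2

Evaluate at each i in [0,7]:
  i=0: ✗ (no rhs in [0,1])
  i=1: ✗ (no rhs in [1,2])
  i=2: ✗ (no rhs in [2,3])
  i=3: ✗ (lhs fails at k=3 before rhs at j=4)
  i=4: ✓ (rhs at j=4)
  i=5: ✓ (rhs at j=5)
  i=6: ✗ (no rhs in [6,7])
  i=7: ✗ (no rhs in [7,8])
Positions where it holds: {4, 5} → 2.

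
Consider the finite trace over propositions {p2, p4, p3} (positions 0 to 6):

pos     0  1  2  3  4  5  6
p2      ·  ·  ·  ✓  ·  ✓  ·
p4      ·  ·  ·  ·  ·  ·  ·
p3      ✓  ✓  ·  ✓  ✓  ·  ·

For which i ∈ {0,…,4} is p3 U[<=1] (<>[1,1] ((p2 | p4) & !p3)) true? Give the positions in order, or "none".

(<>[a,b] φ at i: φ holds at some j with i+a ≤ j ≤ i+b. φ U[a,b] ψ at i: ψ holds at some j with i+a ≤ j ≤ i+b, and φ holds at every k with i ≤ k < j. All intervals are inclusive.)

3, 4

Evaluate at each i in [0,4]:
  i=0: ✗ (no rhs in [0,1])
  i=1: ✗ (no rhs in [1,2])
  i=2: ✗ (no rhs in [2,3])
  i=3: ✓ (rhs at j=4; lhs holds on [3,3])
  i=4: ✓ (rhs at j=4)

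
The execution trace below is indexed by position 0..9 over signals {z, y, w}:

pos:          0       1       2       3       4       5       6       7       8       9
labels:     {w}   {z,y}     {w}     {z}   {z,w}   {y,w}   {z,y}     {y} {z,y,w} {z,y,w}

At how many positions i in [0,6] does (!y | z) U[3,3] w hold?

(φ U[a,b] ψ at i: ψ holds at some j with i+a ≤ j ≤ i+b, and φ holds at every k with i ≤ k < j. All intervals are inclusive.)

2

Evaluate at each i in [0,6]:
  i=0: ✗ (no rhs in [3,3])
  i=1: ✓ (rhs at j=4; lhs holds on [1,3])
  i=2: ✓ (rhs at j=5; lhs holds on [2,4])
  i=3: ✗ (no rhs in [6,6])
  i=4: ✗ (no rhs in [7,7])
  i=5: ✗ (lhs fails at k=5 before rhs at j=8)
  i=6: ✗ (lhs fails at k=7 before rhs at j=9)
Positions where it holds: {1, 2} → 2.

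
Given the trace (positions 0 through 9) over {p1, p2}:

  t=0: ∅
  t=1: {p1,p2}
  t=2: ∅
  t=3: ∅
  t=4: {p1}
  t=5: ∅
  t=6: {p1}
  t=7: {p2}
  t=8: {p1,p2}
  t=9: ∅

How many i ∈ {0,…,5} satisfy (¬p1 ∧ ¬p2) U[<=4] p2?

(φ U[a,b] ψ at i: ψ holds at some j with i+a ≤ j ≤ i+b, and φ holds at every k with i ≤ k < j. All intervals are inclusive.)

2

Evaluate at each i in [0,5]:
  i=0: ✓ (rhs at j=1; lhs holds on [0,0])
  i=1: ✓ (rhs at j=1)
  i=2: ✗ (no rhs in [2,6])
  i=3: ✗ (lhs fails at k=4 before rhs at j=7)
  i=4: ✗ (lhs fails at k=4 before rhs at j=7)
  i=5: ✗ (lhs fails at k=6 before rhs at j=7)
Positions where it holds: {0, 1} → 2.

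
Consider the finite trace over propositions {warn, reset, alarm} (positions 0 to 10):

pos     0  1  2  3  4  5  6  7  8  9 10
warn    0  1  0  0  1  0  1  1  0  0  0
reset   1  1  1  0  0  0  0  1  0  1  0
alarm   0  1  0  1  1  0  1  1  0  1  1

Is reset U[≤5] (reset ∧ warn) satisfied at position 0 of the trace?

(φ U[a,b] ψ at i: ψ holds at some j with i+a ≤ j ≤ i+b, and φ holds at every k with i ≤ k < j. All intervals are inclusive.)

Need some j in [0,5] with (reset ∧ warn), and reset at every k in [0,j-1].
  j=0: (reset ∧ warn) false.
  j=1: (reset ∧ warn) holds; reset holds at every k in [0,0] → satisfied.

True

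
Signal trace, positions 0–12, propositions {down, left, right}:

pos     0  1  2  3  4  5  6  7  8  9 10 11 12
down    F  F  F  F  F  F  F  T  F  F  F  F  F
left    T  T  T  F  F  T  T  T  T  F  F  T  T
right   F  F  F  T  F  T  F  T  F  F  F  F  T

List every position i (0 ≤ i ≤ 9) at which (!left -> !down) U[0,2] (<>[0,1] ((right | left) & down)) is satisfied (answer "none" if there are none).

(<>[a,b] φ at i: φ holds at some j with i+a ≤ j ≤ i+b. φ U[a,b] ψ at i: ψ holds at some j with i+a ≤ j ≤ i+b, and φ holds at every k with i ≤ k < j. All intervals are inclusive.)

4, 5, 6, 7

Evaluate at each i in [0,9]:
  i=0: ✗ (no rhs in [0,2])
  i=1: ✗ (no rhs in [1,3])
  i=2: ✗ (no rhs in [2,4])
  i=3: ✗ (no rhs in [3,5])
  i=4: ✓ (rhs at j=6; lhs holds on [4,5])
  i=5: ✓ (rhs at j=6; lhs holds on [5,5])
  i=6: ✓ (rhs at j=6)
  i=7: ✓ (rhs at j=7)
  i=8: ✗ (no rhs in [8,10])
  i=9: ✗ (no rhs in [9,11])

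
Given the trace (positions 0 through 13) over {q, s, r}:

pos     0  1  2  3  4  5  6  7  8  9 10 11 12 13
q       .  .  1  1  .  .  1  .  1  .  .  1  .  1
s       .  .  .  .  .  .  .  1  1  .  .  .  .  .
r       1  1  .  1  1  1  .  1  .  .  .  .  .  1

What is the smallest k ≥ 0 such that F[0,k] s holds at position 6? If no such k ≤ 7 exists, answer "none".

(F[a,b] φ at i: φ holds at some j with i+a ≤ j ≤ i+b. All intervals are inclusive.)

1

Scan j = 6,7,… for s:
  j=6: fails
  j=7: holds
First hit at j=7, so smallest k = 7-6 = 1.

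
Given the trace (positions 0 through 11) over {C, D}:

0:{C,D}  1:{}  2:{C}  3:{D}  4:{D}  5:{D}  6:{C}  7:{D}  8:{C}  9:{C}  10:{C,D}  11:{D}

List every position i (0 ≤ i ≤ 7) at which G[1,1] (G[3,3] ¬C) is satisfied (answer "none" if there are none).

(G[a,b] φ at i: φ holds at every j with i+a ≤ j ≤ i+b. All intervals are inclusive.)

Evaluate at each i in [0,7]:
  i=0: ✓ (all of [1,1])
  i=1: ✓ (all of [2,2])
  i=2: ✗ (fails at j=3)
  i=3: ✓ (all of [4,4])
  i=4: ✗ (fails at j=5)
  i=5: ✗ (fails at j=6)
  i=6: ✗ (fails at j=7)
  i=7: ✓ (all of [8,8])

0, 1, 3, 7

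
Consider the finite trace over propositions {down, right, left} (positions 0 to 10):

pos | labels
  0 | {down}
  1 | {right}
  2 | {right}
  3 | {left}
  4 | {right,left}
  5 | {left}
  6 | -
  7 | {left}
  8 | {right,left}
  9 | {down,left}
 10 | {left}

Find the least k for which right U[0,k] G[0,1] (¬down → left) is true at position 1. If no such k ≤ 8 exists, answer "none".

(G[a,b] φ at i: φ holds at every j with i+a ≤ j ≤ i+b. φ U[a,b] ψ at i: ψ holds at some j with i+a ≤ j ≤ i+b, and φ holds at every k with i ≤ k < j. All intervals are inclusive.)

Need earliest j ≥ 1 with G[0,1] (¬down → left), and right at every k in [1,j-1].
  j=1: rhs fails.
  j=2: rhs fails.
  j=3: rhs holds; lhs holds on [1,2]. k = 2.

2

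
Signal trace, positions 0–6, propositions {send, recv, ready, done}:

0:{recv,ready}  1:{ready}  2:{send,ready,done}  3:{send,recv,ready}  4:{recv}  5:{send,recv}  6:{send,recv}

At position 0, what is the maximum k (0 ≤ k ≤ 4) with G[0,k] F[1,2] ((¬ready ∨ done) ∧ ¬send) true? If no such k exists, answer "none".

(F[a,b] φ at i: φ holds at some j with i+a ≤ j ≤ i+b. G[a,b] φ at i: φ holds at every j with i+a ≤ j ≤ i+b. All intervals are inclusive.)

none

F[1,2] ((¬ready ∨ done) ∧ ¬send) must hold from j=0 onward; find where it first fails.
  j=0: fails → no k works.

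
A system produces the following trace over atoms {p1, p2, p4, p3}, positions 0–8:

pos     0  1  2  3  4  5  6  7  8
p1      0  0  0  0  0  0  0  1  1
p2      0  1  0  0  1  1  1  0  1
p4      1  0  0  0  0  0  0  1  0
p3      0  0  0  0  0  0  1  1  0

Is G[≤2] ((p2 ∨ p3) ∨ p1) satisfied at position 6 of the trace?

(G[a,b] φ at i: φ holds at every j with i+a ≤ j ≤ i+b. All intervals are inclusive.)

Holds

Check ((p2 ∨ p3) ∨ p1) at every j in [6,8]:
  j=6: true
  j=7: true
  j=8: true
All positions satisfy it → formula holds.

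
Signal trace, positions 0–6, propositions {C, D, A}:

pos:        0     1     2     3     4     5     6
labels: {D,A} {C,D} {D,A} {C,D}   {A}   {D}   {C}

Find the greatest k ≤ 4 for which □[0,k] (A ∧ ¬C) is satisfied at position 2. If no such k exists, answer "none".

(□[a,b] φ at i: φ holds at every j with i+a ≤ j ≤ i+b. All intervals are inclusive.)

0

(A ∧ ¬C) must hold from j=2 onward; find where it first fails.
  j=2: holds
  j=3: fails
Holds on [2,2], so largest k = 0.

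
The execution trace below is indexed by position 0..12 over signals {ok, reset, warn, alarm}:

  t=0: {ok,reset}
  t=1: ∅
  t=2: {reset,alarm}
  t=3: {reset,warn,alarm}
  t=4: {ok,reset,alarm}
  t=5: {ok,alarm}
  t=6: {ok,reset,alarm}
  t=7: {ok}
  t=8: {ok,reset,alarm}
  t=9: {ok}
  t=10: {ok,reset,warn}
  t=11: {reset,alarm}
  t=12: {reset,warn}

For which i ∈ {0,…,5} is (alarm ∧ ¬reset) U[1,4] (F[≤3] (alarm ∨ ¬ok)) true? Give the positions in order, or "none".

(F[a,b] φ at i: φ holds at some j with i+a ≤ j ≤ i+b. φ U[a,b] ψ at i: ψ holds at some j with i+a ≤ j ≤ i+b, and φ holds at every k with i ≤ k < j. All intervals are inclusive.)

5

Evaluate at each i in [0,5]:
  i=0: ✗ (lhs fails at k=0 before rhs at j=1)
  i=1: ✗ (lhs fails at k=1 before rhs at j=2)
  i=2: ✗ (lhs fails at k=2 before rhs at j=3)
  i=3: ✗ (lhs fails at k=3 before rhs at j=4)
  i=4: ✗ (lhs fails at k=4 before rhs at j=5)
  i=5: ✓ (rhs at j=6; lhs holds on [5,5])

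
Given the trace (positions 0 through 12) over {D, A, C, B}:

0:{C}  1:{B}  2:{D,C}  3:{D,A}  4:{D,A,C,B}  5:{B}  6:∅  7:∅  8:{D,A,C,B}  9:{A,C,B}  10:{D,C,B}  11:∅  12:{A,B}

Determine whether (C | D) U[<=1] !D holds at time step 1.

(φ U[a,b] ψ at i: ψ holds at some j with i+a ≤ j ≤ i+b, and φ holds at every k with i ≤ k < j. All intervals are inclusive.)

Need some j in [1,2] with !D, and (C | D) at every k in [1,j-1].
  j=1: !D holds; no prefix to check → satisfied.

True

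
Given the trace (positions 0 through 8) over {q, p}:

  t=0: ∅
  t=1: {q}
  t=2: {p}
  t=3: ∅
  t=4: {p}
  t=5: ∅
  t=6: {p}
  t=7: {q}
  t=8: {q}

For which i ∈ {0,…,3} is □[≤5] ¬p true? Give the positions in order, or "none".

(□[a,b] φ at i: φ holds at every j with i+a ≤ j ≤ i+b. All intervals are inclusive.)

Evaluate at each i in [0,3]:
  i=0: ✗ (fails at j=2)
  i=1: ✗ (fails at j=2)
  i=2: ✗ (fails at j=2)
  i=3: ✗ (fails at j=4)

none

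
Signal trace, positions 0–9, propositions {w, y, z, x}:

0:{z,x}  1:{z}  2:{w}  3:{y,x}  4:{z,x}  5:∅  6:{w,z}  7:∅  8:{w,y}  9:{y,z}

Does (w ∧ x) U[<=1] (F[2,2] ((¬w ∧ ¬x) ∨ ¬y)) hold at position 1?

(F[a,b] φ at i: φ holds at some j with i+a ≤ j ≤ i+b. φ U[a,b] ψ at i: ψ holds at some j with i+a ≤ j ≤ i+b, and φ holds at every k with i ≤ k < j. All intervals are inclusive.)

Need some j in [1,2] with F[2,2] ((¬w ∧ ¬x) ∨ ¬y), and (w ∧ x) at every k in [1,j-1].
  j=1: F[2,2] ((¬w ∧ ¬x) ∨ ¬y) — fails (none in [3,3]).
  j=2: F[2,2] ((¬w ∧ ¬x) ∨ ¬y) holds, but (w ∧ x) fails at k=1 → not this j.
No j in the window works → until fails.

False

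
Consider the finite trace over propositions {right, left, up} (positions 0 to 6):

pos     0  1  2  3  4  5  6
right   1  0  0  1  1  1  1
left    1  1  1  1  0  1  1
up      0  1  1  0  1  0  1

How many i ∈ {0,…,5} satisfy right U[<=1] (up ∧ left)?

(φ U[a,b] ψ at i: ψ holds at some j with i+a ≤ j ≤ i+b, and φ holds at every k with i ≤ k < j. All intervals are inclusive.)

Evaluate at each i in [0,5]:
  i=0: ✓ (rhs at j=1; lhs holds on [0,0])
  i=1: ✓ (rhs at j=1)
  i=2: ✓ (rhs at j=2)
  i=3: ✗ (no rhs in [3,4])
  i=4: ✗ (no rhs in [4,5])
  i=5: ✓ (rhs at j=6; lhs holds on [5,5])
Positions where it holds: {0, 1, 2, 5} → 4.

4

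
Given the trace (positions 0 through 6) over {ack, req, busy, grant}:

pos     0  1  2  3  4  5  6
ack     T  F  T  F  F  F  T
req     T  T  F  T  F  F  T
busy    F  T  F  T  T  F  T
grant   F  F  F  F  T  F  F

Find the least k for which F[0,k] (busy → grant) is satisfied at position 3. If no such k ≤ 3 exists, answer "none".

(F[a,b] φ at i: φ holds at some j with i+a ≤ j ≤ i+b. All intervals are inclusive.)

Scan j = 3,4,… for (busy → grant):
  j=3: fails
  j=4: holds
First hit at j=4, so smallest k = 4-3 = 1.

1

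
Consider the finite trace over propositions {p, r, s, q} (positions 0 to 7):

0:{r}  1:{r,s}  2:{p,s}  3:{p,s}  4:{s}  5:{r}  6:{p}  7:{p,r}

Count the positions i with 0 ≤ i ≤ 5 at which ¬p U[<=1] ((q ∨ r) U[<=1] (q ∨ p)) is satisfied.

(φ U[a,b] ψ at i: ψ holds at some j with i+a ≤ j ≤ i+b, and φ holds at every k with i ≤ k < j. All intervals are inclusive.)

Evaluate at each i in [0,5]:
  i=0: ✓ (rhs at j=1; lhs holds on [0,0])
  i=1: ✓ (rhs at j=1)
  i=2: ✓ (rhs at j=2)
  i=3: ✓ (rhs at j=3)
  i=4: ✓ (rhs at j=5; lhs holds on [4,4])
  i=5: ✓ (rhs at j=5)
Positions where it holds: {0, 1, 2, 3, 4, 5} → 6.

6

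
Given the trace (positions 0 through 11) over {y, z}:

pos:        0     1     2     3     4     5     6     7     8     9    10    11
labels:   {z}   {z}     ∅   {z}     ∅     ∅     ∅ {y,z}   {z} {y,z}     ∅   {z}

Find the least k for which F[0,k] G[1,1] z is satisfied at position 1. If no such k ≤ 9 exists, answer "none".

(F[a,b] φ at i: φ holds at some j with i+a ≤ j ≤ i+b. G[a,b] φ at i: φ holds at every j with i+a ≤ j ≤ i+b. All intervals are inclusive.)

Scan j = 1,2,… for G[1,1] z:
  j=1: fails
  j=2: holds
First hit at j=2, so smallest k = 2-1 = 1.

1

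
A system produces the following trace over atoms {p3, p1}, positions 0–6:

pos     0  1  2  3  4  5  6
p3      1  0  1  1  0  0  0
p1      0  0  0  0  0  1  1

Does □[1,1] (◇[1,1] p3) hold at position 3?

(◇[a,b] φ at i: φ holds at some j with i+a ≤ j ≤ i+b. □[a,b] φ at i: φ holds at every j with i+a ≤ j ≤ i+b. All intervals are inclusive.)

False

Check ◇[1,1] p3 at every j in [4,4]:
  j=4: fails (none in [5,5])
Fails at j=4 → formula fails.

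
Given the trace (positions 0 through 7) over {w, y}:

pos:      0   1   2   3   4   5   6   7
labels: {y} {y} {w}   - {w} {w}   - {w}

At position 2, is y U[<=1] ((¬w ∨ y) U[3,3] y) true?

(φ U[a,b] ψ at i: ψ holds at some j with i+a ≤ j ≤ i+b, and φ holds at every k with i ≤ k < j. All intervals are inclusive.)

Need some j in [2,3] with ((¬w ∨ y) U[3,3] y), and y at every k in [2,j-1].
  j=2: ((¬w ∨ y) U[3,3] y) — fails.
  j=3: ((¬w ∨ y) U[3,3] y) — fails.
No j in the window works → until fails.

No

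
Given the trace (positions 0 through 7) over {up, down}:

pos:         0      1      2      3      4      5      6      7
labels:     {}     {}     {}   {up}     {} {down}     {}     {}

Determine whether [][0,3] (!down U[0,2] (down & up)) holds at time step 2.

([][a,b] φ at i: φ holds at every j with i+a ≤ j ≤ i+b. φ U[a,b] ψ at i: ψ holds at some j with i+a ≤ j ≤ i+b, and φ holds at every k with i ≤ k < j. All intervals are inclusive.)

Check (!down U[0,2] (down & up)) at every j in [2,5]:
  j=2: fails
  j=3: fails
  j=4: fails
  j=5: fails
Fails at j=2 → formula fails.

False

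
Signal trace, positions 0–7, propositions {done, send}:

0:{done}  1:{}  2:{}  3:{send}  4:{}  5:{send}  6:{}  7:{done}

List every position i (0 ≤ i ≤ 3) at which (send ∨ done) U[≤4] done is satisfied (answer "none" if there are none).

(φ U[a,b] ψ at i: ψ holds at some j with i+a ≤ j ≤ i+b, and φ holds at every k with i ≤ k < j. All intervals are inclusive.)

0

Evaluate at each i in [0,3]:
  i=0: ✓ (rhs at j=0)
  i=1: ✗ (no rhs in [1,5])
  i=2: ✗ (no rhs in [2,6])
  i=3: ✗ (lhs fails at k=4 before rhs at j=7)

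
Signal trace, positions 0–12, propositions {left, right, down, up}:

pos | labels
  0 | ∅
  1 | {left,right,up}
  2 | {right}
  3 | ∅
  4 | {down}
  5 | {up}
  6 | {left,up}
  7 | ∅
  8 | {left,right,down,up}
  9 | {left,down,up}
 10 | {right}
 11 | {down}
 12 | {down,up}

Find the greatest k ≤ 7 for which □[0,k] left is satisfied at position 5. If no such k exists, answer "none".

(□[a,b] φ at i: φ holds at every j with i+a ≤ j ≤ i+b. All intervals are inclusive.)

none

left must hold from j=5 onward; find where it first fails.
  j=5: fails → no k works.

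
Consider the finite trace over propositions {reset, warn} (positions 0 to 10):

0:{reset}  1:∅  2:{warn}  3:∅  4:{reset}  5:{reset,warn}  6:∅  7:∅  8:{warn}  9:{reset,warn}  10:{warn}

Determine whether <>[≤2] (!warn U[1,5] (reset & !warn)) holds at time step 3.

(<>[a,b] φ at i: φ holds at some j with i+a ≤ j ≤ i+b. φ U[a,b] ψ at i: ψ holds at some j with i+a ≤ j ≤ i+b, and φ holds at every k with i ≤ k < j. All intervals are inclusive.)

Check (!warn U[1,5] (reset & !warn)) at each j in [3,5]:
  j=3: holds
  j=4: fails
  j=5: fails
Found at j=3 → formula holds.

Yes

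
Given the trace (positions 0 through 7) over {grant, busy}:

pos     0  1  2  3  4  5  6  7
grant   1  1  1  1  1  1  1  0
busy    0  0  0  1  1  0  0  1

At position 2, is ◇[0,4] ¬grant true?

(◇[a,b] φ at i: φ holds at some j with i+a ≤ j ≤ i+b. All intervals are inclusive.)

Check ¬grant at each j in [2,6]:
  j=2: false
  j=3: false
  j=4: false
  j=5: false
  j=6: false
No position in the window satisfies it → formula fails.

No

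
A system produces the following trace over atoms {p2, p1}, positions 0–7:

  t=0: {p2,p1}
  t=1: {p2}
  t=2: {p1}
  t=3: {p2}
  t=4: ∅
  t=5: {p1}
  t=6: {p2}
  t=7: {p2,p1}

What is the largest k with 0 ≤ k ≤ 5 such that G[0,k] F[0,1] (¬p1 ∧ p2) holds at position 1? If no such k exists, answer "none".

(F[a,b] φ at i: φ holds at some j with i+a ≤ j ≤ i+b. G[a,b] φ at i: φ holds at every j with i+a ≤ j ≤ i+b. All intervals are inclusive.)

2

F[0,1] (¬p1 ∧ p2) must hold from j=1 onward; find where it first fails.
  j=1: holds
  j=2: holds
  j=3: holds
  j=4: fails
Holds on [1,3], so largest k = 2.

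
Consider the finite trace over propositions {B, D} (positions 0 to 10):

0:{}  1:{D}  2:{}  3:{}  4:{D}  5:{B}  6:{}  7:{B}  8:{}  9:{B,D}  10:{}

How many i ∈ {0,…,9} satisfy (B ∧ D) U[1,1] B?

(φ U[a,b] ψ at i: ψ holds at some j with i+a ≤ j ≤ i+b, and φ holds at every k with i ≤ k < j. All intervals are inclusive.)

0

Evaluate at each i in [0,9]:
  i=0: ✗ (no rhs in [1,1])
  i=1: ✗ (no rhs in [2,2])
  i=2: ✗ (no rhs in [3,3])
  i=3: ✗ (no rhs in [4,4])
  i=4: ✗ (lhs fails at k=4 before rhs at j=5)
  i=5: ✗ (no rhs in [6,6])
  i=6: ✗ (lhs fails at k=6 before rhs at j=7)
  i=7: ✗ (no rhs in [8,8])
  i=8: ✗ (lhs fails at k=8 before rhs at j=9)
  i=9: ✗ (no rhs in [10,10])
Positions where it holds: {} → 0.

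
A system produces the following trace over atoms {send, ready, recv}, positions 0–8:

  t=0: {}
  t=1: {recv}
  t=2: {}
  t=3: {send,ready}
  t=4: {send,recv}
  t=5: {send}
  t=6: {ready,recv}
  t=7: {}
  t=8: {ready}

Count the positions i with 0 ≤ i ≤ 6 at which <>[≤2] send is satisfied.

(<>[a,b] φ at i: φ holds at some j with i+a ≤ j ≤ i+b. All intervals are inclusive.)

5

Evaluate at each i in [0,6]:
  i=0: ✗ (none in [0,2])
  i=1: ✓ (witness j=3)
  i=2: ✓ (witness j=3)
  i=3: ✓ (witness j=3)
  i=4: ✓ (witness j=4)
  i=5: ✓ (witness j=5)
  i=6: ✗ (none in [6,8])
Positions where it holds: {1, 2, 3, 4, 5} → 5.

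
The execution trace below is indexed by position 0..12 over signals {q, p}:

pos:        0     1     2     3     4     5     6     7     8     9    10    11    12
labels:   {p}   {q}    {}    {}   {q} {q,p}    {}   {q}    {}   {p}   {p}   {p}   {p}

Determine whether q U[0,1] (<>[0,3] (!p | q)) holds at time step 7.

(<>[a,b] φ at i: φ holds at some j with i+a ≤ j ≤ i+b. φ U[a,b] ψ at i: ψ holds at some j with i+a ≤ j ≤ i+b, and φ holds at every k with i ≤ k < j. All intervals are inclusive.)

Yes

Need some j in [7,8] with <>[0,3] (!p | q), and q at every k in [7,j-1].
  j=7: <>[0,3] (!p | q) holds; no prefix to check → satisfied.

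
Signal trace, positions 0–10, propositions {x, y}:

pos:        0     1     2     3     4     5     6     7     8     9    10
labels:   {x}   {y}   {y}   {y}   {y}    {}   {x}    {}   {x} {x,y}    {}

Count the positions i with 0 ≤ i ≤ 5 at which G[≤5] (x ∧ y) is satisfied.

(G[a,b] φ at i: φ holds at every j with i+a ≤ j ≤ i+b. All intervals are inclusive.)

0

Evaluate at each i in [0,5]:
  i=0: ✗ (fails at j=0)
  i=1: ✗ (fails at j=1)
  i=2: ✗ (fails at j=2)
  i=3: ✗ (fails at j=3)
  i=4: ✗ (fails at j=4)
  i=5: ✗ (fails at j=5)
Positions where it holds: {} → 0.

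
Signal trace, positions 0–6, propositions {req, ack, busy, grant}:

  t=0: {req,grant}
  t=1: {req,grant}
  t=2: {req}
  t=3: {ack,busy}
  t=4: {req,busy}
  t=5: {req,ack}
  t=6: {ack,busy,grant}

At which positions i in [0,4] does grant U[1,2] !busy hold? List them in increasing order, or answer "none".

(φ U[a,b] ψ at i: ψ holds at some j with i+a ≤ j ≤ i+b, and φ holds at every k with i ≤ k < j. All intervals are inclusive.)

Evaluate at each i in [0,4]:
  i=0: ✓ (rhs at j=1; lhs holds on [0,0])
  i=1: ✓ (rhs at j=2; lhs holds on [1,1])
  i=2: ✗ (no rhs in [3,4])
  i=3: ✗ (lhs fails at k=3 before rhs at j=5)
  i=4: ✗ (lhs fails at k=4 before rhs at j=5)

0, 1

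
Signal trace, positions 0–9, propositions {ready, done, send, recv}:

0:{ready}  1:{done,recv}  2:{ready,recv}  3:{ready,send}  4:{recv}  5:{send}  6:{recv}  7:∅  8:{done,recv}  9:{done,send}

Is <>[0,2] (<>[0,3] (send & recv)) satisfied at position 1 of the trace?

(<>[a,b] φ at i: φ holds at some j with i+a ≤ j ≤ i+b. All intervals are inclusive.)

Check <>[0,3] (send & recv) at each j in [1,3]:
  j=1: fails (none in [1,4])
  j=2: fails (none in [2,5])
  j=3: fails (none in [3,6])
No position in the window satisfies it → formula fails.

False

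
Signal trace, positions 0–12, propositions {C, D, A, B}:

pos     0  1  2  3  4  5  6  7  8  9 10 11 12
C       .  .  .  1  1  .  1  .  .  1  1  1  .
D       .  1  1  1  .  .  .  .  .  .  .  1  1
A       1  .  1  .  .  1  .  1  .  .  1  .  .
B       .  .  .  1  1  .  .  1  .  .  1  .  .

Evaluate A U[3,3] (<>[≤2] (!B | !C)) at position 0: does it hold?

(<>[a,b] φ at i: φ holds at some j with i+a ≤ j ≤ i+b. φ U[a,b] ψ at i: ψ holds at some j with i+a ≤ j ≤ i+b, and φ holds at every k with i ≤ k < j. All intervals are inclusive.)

Need some j in [3,3] with <>[≤2] (!B | !C), and A at every k in [0,j-1].
  j=3: <>[≤2] (!B | !C) holds, but A fails at k=1 → not this j.
No j in the window works → until fails.

False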